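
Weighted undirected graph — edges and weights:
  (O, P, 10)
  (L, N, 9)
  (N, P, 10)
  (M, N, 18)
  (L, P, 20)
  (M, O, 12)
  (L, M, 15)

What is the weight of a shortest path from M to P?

Comparing a few candidate routes:
M → O → P: 12 + 10 = 22
M → N → P: 18 + 10 = 28
M → L → P: 15 + 20 = 35
M → L → N → P: 15 + 9 + 10 = 34
The minimum is 22.

22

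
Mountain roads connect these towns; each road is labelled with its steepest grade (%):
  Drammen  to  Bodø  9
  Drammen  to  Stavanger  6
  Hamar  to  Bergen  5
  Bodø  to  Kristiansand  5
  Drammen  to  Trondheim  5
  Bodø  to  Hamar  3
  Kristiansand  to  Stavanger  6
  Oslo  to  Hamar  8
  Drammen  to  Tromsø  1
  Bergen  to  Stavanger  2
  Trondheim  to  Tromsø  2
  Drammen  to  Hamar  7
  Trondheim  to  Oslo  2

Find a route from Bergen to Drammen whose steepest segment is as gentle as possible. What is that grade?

Comparing a few candidate routes:
Bergen-Stavanger-Kristiansand-Bodø-Hamar-Oslo-Trondheim-Tromsø-Drammen: max(2, 6, 5, 3, 8, 2, 2, 1) = 8
Bergen-Stavanger-Kristiansand-Bodø-Hamar-Drammen: max(2, 6, 5, 3, 7) = 7
Bergen-Hamar-Bodø-Kristiansand-Stavanger-Drammen: max(5, 3, 5, 6, 6) = 6
Bergen-Hamar-Drammen: max(5, 7) = 7
Bergen-Stavanger-Drammen: max(2, 6) = 6
Best route has worst link 6%.

6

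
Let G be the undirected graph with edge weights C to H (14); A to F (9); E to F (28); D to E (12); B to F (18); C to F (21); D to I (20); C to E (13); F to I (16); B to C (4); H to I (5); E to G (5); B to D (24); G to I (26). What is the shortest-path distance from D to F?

Comparing a few candidate routes:
D → B → F: 24 + 18 = 42
D → E → F: 12 + 28 = 40
D → I → F: 20 + 16 = 36
Best route has total 36.

36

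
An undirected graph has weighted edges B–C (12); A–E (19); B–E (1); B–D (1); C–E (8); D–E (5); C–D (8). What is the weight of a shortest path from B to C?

9

A few of the B→C routes:
B - D - E - C: 1 + 5 + 8 = 14
B - E - C: 1 + 8 = 9
B - C: 12
B - D - C: 1 + 8 = 9
The minimum is 9.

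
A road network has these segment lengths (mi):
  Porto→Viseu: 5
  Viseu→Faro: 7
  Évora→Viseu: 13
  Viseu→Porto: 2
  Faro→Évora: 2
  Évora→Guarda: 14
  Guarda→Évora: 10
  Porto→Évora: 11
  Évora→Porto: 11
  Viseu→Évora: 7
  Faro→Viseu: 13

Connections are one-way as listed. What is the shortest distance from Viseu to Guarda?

Candidate routes:
Viseu-Évora-Guarda: 7 + 14 = 21
Viseu-Faro-Évora-Guarda: 7 + 2 + 14 = 23
Viseu-Porto-Évora-Guarda: 2 + 11 + 14 = 27
The minimum is 21 mi.

21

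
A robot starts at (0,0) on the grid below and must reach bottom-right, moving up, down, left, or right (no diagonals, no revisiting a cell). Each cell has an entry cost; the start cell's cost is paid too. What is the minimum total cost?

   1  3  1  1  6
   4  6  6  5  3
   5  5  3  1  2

14

One optimal route is r0c0 -> r0c1 -> r0c2 -> r0c3 -> r1c3 -> r2c3 -> r2c4.
Its cost is 1 + 3 + 1 + 1 + 5 + 1 + 2 = 14.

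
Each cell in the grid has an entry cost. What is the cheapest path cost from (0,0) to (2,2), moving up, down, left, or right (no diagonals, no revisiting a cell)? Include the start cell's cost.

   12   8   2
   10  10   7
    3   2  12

Path r0c0 → r1c0 → r2c0 → r2c1 → r2c2: 12 + 10 + 3 + 2 + 12 = 39.

39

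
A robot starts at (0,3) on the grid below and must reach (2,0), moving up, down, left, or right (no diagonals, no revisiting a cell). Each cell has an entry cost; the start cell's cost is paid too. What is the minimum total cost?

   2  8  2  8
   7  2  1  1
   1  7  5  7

Path r0c3 → r1c3 → r1c2 → r1c1 → r1c0 → r2c0: 8 + 1 + 1 + 2 + 7 + 1 = 20.

20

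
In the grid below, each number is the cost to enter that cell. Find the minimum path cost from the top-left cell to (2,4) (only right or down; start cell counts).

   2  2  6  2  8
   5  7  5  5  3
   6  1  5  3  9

29

Cheapest: r0c0 -> r0c1 -> r0c2 -> r0c3 -> r1c3 -> r1c4 -> r2c4
  2 + 2 + 6 + 2 + 5 + 3 + 9 = 29
(Top row then right column would cost 32.)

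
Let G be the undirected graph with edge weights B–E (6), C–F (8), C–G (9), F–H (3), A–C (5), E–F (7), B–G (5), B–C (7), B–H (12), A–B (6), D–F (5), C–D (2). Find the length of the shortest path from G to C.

9

Comparing a few candidate routes:
G → B → A → C: 5 + 6 + 5 = 16
G → B → E → F → D → C: 5 + 6 + 7 + 5 + 2 = 25
G → B → C: 5 + 7 = 12
G → B → E → F → C: 5 + 6 + 7 + 8 = 26
G → C: 9
The minimum is 9.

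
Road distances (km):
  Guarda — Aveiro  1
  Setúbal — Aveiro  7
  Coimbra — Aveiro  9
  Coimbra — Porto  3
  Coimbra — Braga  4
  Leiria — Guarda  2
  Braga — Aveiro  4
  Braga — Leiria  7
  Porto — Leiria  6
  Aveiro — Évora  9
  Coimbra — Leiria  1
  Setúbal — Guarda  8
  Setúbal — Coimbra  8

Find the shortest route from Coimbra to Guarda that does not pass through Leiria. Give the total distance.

9

A few of the Coimbra→Guarda routes:
Coimbra→Braga→Aveiro→Guarda: 4 + 4 + 1 = 9
Coimbra→Aveiro→Guarda: 9 + 1 = 10
Coimbra→Setúbal→Guarda: 8 + 8 = 16
Shortest: 9 km.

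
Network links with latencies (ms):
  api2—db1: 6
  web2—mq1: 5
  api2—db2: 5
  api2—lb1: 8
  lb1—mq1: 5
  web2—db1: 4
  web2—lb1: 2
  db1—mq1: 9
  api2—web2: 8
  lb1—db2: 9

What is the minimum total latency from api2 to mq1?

A few of the api2→mq1 routes:
api2→web2→mq1: 8 + 5 = 13
api2→web2→lb1→mq1: 8 + 2 + 5 = 15
api2→lb1→mq1: 8 + 5 = 13
Best route has total 13 ms.

13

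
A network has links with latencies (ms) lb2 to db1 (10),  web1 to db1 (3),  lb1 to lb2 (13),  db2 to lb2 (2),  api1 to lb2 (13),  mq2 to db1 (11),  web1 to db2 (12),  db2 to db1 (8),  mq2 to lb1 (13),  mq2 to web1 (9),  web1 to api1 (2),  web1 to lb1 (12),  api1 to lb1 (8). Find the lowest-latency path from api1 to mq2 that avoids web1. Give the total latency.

Comparing a few candidate routes:
api1-lb2-lb1-mq2: 13 + 13 + 13 = 39
api1-lb2-db2-db1-mq2: 13 + 2 + 8 + 11 = 34
api1-lb2-db1-mq2: 13 + 10 + 11 = 34
api1-lb1-mq2: 8 + 13 = 21
Best route has total 21 ms.

21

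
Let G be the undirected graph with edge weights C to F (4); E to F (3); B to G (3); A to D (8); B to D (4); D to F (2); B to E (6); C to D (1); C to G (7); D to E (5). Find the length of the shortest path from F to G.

9

Some routes from F to G:
F-D-C-G: 2 + 1 + 7 = 10
F-C-G: 4 + 7 = 11
F-D-B-G: 2 + 4 + 3 = 9
Best route has total 9.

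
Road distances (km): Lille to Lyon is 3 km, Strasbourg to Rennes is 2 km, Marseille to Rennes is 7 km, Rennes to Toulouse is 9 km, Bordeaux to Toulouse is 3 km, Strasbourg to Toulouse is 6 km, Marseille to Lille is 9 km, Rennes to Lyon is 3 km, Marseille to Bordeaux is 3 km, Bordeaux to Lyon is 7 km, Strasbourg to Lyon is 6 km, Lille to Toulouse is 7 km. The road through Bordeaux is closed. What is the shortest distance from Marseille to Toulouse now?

Comparing a few candidate routes:
Marseille-Lille-Lyon-Rennes-Strasbourg-Toulouse: 9 + 3 + 3 + 2 + 6 = 23
Marseille-Lille-Toulouse: 9 + 7 = 16
Marseille-Rennes-Lyon-Lille-Toulouse: 7 + 3 + 3 + 7 = 20
Marseille-Rennes-Strasbourg-Toulouse: 7 + 2 + 6 = 15
Marseille-Rennes-Toulouse: 7 + 9 = 16
Marseille-Rennes-Lyon-Strasbourg-Toulouse: 7 + 3 + 6 + 6 = 22
Best route has total 15 km.

15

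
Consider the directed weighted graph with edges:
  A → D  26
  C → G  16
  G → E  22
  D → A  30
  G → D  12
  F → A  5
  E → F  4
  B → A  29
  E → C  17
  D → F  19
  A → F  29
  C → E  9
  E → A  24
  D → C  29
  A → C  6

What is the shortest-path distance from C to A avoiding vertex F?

33

Candidate routes:
C → E → A: 9 + 24 = 33
C → G → D → A: 16 + 12 + 30 = 58
C → G → E → A: 16 + 22 + 24 = 62
Shortest: 33.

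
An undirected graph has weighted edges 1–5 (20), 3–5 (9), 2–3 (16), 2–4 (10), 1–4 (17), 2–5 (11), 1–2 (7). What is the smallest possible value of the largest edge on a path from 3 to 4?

11

A few of the 3→4 routes:
3 → 5 → 2 → 4: max(9, 11, 10) = 11
3 → 2 → 4: max(16, 10) = 16
3 → 2 → 1 → 4: max(16, 7, 17) = 17
3 → 5 → 1 → 2 → 4: max(9, 20, 7, 10) = 20
3 → 5 → 2 → 1 → 4: max(9, 11, 7, 17) = 17
Best route has worst link 11.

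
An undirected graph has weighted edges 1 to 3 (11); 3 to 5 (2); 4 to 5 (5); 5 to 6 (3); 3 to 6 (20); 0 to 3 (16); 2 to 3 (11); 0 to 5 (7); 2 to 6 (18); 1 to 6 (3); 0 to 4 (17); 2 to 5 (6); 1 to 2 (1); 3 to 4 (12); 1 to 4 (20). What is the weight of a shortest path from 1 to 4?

11

Some routes from 1 to 4:
1 -> 2 -> 5 -> 4: 1 + 6 + 5 = 12
1 -> 6 -> 5 -> 4: 3 + 3 + 5 = 11
1 -> 3 -> 5 -> 4: 11 + 2 + 5 = 18
Best route has total 11.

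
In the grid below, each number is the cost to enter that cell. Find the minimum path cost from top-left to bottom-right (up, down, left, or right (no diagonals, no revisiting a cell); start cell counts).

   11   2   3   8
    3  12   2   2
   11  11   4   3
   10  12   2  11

Best path: [0,0]→[0,1]→[0,2]→[1,2]→[1,3]→[2,3]→[3,3]
Cost: 11 + 2 + 3 + 2 + 2 + 3 + 11 = 34

34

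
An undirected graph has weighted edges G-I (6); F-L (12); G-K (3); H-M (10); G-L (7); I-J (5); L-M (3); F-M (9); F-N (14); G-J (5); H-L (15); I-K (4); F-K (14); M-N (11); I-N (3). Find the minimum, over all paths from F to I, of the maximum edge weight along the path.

9

Comparing a few candidate routes:
F - M - L - G - K - I: max(9, 3, 7, 3, 4) = 9
F - M - L - G - J - I: max(9, 3, 7, 5, 5) = 9
F - M - L - G - I: max(9, 3, 7, 6) = 9
The minimum achievable maximum is 9.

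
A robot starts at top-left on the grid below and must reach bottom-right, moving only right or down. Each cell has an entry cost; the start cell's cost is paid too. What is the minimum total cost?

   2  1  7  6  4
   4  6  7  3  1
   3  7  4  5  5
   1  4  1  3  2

20

Take (0,0)→(1,0)→(2,0)→(3,0)→(3,1)→(3,2)→(3,3)→(3,4) for a total of 2 + 4 + 3 + 1 + 4 + 1 + 3 + 2 = 20.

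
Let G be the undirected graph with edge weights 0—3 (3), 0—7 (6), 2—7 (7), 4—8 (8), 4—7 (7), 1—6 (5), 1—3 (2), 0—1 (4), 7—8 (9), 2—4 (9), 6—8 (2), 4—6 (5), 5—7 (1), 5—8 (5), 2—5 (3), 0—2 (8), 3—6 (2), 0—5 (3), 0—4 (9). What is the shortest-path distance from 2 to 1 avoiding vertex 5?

Some routes from 2 to 1 avoiding 5:
2 → 0 → 3 → 6 → 1: 8 + 3 + 2 + 5 = 18
2 → 7 → 0 → 1: 7 + 6 + 4 = 17
2 → 0 → 3 → 1: 8 + 3 + 2 = 13
2 → 0 → 1: 8 + 4 = 12
2 → 7 → 0 → 3 → 1: 7 + 6 + 3 + 2 = 18
The minimum is 12.

12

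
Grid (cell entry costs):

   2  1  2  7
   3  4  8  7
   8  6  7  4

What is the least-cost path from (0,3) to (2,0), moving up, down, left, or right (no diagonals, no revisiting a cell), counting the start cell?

Best path: [0,3]→[0,2]→[0,1]→[0,0]→[1,0]→[2,0]
Cost: 7 + 2 + 1 + 2 + 3 + 8 = 23

23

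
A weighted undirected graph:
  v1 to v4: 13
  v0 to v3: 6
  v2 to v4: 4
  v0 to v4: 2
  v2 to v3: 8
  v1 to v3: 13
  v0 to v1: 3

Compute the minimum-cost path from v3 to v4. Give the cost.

8

Routes from v3 to v4:
v3 → v1 → v4: 13 + 13 = 26
v3 → v1 → v0 → v4: 13 + 3 + 2 = 18
v3 → v0 → v1 → v4: 6 + 3 + 13 = 22
v3 → v0 → v4: 6 + 2 = 8
v3 → v2 → v4: 8 + 4 = 12
Best route has total 8.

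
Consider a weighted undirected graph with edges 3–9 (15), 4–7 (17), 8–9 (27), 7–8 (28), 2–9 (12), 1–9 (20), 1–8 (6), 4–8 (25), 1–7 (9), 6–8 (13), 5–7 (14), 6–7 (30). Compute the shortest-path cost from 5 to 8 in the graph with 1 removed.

42

Paths from 5 to 8 avoiding 1:
5-7-6-8: 14 + 30 + 13 = 57
5-7-8: 14 + 28 = 42
5-7-4-8: 14 + 17 + 25 = 56
The minimum is 42.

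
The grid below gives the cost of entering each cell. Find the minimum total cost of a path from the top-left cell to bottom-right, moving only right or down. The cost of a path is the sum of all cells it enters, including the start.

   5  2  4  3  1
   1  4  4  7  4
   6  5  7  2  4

Best path: (0,0) (0,1) (0,2) (0,3) (0,4) (1,4) (2,4)
Cost: 5 + 2 + 4 + 3 + 1 + 4 + 4 = 23

23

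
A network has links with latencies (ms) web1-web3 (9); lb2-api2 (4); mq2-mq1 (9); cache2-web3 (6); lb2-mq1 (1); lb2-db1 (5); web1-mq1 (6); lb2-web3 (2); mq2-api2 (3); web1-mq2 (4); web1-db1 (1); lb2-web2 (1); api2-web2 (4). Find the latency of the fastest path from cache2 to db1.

Some routes from cache2 to db1:
cache2 -> web3 -> lb2 -> db1: 6 + 2 + 5 = 13
cache2 -> web3 -> lb2 -> web2 -> api2 -> mq2 -> web1 -> db1: 6 + 2 + 1 + 4 + 3 + 4 + 1 = 21
cache2 -> web3 -> lb2 -> mq1 -> web1 -> db1: 6 + 2 + 1 + 6 + 1 = 16
cache2 -> web3 -> web1 -> db1: 6 + 9 + 1 = 16
cache2 -> web3 -> lb2 -> api2 -> mq2 -> web1 -> db1: 6 + 2 + 4 + 3 + 4 + 1 = 20
The minimum is 13 ms.

13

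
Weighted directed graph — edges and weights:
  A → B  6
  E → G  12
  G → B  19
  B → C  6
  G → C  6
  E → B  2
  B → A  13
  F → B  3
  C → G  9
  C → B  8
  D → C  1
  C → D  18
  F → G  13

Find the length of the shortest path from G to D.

Routes from G to D:
G→B→C→D: 19 + 6 + 18 = 43
G→C→D: 6 + 18 = 24
Best route has total 24.

24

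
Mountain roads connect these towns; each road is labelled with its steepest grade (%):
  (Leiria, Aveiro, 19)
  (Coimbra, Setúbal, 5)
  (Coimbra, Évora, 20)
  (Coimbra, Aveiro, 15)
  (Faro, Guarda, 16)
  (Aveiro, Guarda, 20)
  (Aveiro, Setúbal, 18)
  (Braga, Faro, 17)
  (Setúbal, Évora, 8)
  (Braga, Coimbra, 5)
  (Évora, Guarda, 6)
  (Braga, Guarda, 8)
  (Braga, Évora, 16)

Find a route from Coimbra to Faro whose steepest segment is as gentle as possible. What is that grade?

16

Comparing a few candidate routes:
Coimbra - Braga - Évora - Guarda - Faro: max(5, 16, 6, 16) = 16
Coimbra - Setúbal - Évora - Braga - Faro: max(5, 8, 16, 17) = 17
Coimbra - Braga - Guarda - Faro: max(5, 8, 16) = 16
Coimbra - Setúbal - Évora - Guarda - Faro: max(5, 8, 6, 16) = 16
Coimbra - Setúbal - Évora - Braga - Guarda - Faro: max(5, 8, 16, 8, 16) = 16
Coimbra - Setúbal - Évora - Guarda - Braga - Faro: max(5, 8, 6, 8, 17) = 17
Smallest bottleneck: 16%.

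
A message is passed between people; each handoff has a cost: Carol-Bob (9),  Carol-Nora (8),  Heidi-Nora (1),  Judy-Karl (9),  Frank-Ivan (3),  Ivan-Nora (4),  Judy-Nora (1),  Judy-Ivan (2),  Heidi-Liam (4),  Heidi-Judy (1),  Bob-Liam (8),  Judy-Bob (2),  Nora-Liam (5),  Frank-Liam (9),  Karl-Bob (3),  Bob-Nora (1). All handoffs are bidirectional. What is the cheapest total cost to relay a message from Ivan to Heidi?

Some routes from Ivan to Heidi:
Ivan→Judy→Heidi: 2 + 1 = 3
Ivan→Nora→Judy→Heidi: 4 + 1 + 1 = 6
Ivan→Judy→Nora→Heidi: 2 + 1 + 1 = 4
Ivan→Nora→Heidi: 4 + 1 = 5
The minimum is 3.

3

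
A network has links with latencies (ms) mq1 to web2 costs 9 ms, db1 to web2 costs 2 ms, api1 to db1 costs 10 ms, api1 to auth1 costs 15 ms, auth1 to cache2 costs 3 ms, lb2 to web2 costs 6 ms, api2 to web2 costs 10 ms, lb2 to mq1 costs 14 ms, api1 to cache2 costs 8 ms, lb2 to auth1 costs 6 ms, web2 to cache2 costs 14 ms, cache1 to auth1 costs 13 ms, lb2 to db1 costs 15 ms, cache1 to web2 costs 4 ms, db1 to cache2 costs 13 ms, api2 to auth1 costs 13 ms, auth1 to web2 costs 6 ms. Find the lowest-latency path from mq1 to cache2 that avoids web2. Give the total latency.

Routes from mq1 to cache2 avoiding web2:
mq1-lb2-auth1-api1-cache2: 14 + 6 + 15 + 8 = 43
mq1-lb2-db1-cache2: 14 + 15 + 13 = 42
mq1-lb2-db1-api1-auth1-cache2: 14 + 15 + 10 + 15 + 3 = 57
mq1-lb2-auth1-cache2: 14 + 6 + 3 = 23
mq1-lb2-auth1-api1-db1-cache2: 14 + 6 + 15 + 10 + 13 = 58
mq1-lb2-db1-api1-cache2: 14 + 15 + 10 + 8 = 47
Best route has total 23 ms.

23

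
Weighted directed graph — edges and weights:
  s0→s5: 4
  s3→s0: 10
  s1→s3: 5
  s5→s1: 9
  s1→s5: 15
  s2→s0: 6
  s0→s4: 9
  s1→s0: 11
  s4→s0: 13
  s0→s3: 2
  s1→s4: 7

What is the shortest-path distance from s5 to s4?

16

Paths from s5 to s4:
s5-s1-s0-s4: 9 + 11 + 9 = 29
s5-s1-s4: 9 + 7 = 16
s5-s1-s3-s0-s4: 9 + 5 + 10 + 9 = 33
Shortest: 16.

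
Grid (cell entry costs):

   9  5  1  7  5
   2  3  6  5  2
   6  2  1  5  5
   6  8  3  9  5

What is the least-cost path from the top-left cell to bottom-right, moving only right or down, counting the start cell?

32

Cheapest: (0,0) → (1,0) → (1,1) → (2,1) → (2,2) → (2,3) → (2,4) → (3,4)
  9 + 2 + 3 + 2 + 1 + 5 + 5 + 5 = 32
(Top row then right column would cost 39.)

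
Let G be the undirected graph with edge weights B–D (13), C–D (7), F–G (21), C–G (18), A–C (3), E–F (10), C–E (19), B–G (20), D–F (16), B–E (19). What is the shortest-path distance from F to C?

23

Checking several routes:
F -> D -> C: 16 + 7 = 23
F -> E -> C: 10 + 19 = 29
F -> E -> B -> D -> C: 10 + 19 + 13 + 7 = 49
F -> G -> C: 21 + 18 = 39
Shortest: 23.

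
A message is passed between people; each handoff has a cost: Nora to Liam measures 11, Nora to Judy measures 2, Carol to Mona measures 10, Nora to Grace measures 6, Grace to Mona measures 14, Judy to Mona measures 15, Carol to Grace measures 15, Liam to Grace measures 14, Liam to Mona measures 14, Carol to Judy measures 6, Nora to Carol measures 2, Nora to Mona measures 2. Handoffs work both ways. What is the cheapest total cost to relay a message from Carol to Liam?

Comparing a few candidate routes:
Carol - Nora - Mona - Liam: 2 + 2 + 14 = 18
Carol - Judy - Nora - Liam: 6 + 2 + 11 = 19
Carol - Nora - Liam: 2 + 11 = 13
Shortest: 13.

13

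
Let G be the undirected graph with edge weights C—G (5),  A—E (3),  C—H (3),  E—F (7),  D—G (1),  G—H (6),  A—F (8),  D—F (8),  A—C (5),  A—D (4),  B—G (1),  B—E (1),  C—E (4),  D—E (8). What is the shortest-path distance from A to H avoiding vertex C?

Comparing a few candidate routes:
A - E - D - G - H: 3 + 8 + 1 + 6 = 18
A - D - G - H: 4 + 1 + 6 = 11
A - E - B - G - H: 3 + 1 + 1 + 6 = 11
Best route has total 11.

11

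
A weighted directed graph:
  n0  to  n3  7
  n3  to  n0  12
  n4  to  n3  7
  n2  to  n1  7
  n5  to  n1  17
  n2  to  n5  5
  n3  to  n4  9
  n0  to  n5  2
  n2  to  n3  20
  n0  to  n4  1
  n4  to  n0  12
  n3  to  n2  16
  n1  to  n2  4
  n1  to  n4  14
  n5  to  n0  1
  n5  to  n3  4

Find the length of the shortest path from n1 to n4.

11

Checking several routes:
n1 -> n2 -> n5 -> n0 -> n4: 4 + 5 + 1 + 1 = 11
n1 -> n2 -> n5 -> n0 -> n3 -> n4: 4 + 5 + 1 + 7 + 9 = 26
n1 -> n2 -> n5 -> n3 -> n4: 4 + 5 + 4 + 9 = 22
n1 -> n4: 14
n1 -> n2 -> n5 -> n3 -> n0 -> n4: 4 + 5 + 4 + 12 + 1 = 26
n1 -> n2 -> n3 -> n4: 4 + 20 + 9 = 33
Best route has total 11.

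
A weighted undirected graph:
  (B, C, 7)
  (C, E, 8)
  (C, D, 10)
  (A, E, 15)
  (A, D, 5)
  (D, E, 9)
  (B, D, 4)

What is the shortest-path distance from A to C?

Comparing a few candidate routes:
A-D-C: 5 + 10 = 15
A-D-B-C: 5 + 4 + 7 = 16
A-D-E-C: 5 + 9 + 8 = 22
Best route has total 15.

15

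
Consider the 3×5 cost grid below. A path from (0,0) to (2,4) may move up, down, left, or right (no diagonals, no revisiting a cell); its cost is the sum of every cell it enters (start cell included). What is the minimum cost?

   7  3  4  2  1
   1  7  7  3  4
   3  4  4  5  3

Take r0c0 -> r0c1 -> r0c2 -> r0c3 -> r0c4 -> r1c4 -> r2c4 for a total of 7 + 3 + 4 + 2 + 1 + 4 + 3 = 24.

24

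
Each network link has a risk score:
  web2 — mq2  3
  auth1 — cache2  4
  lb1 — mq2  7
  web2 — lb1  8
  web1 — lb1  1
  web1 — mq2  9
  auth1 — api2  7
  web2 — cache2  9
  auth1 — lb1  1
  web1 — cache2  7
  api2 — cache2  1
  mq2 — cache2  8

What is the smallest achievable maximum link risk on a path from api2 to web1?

Checking several routes:
api2→cache2→auth1→lb1→web1: max(1, 4, 1, 1) = 4
api2→auth1→cache2→web1: max(7, 4, 7) = 7
api2→auth1→lb1→web1: max(7, 1, 1) = 7
api2→cache2→web1: max(1, 7) = 7
Best route has worst link 4.

4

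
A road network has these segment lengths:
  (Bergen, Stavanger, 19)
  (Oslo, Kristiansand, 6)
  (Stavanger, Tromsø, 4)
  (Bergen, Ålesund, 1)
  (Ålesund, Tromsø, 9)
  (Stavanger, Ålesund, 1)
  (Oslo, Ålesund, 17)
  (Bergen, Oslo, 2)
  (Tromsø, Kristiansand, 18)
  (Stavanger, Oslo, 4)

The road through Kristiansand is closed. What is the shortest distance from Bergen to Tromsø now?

6

Some routes from Bergen to Tromsø avoiding Kristiansand:
Bergen-Oslo-Stavanger-Ålesund-Tromsø: 2 + 4 + 1 + 9 = 16
Bergen-Ålesund-Stavanger-Tromsø: 1 + 1 + 4 = 6
Bergen-Oslo-Stavanger-Tromsø: 2 + 4 + 4 = 10
Bergen-Ålesund-Tromsø: 1 + 9 = 10
The minimum is 6.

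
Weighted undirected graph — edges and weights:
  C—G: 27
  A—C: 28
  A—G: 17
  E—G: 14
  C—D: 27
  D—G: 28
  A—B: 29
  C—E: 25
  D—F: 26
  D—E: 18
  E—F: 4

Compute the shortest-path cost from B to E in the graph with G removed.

Routes from B to E avoiding G:
B-A-C-D-F-E: 29 + 28 + 27 + 26 + 4 = 114
B-A-C-D-E: 29 + 28 + 27 + 18 = 102
B-A-C-E: 29 + 28 + 25 = 82
Shortest: 82.

82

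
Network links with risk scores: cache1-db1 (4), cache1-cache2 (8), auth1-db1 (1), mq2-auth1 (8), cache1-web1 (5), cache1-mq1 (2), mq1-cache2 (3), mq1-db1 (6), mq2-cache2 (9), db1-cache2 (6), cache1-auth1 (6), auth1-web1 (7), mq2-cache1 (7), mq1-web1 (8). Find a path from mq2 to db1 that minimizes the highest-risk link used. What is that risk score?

7

Comparing a few candidate routes:
mq2 → cache1 → mq1 → db1: max(7, 2, 6) = 7
mq2 → cache1 → mq1 → cache2 → db1: max(7, 2, 3, 6) = 7
mq2 → cache1 → mq1 → web1 → auth1 → db1: max(7, 2, 8, 7, 1) = 8
mq2 → cache1 → auth1 → db1: max(7, 6, 1) = 7
mq2 → cache1 → web1 → auth1 → db1: max(7, 5, 7, 1) = 7
mq2 → cache1 → db1: max(7, 4) = 7
The minimum achievable maximum is 7.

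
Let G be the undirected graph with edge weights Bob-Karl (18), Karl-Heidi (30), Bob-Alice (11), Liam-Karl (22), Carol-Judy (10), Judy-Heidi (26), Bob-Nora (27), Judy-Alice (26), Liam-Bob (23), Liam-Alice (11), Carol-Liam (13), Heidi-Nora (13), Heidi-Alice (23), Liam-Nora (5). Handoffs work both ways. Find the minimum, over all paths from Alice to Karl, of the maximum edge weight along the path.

18

Checking several routes:
Alice→Heidi→Nora→Liam→Bob→Karl: max(23, 13, 5, 23, 18) = 23
Alice→Bob→Karl: max(11, 18) = 18
Alice→Liam→Karl: max(11, 22) = 22
Best route has worst link 18.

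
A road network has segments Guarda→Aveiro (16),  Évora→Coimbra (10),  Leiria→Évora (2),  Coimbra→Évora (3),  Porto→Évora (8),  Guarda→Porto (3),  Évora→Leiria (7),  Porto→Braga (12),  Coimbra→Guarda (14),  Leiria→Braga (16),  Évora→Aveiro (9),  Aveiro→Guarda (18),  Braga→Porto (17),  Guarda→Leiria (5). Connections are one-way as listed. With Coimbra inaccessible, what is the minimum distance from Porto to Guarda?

35

Paths from Porto to Guarda avoiding Coimbra:
Porto → Évora → Aveiro → Guarda: 8 + 9 + 18 = 35
The minimum is 35 mi.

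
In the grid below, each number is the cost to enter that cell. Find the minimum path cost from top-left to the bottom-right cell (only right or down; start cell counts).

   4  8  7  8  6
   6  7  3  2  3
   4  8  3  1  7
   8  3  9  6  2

Best path: r0c0 → r1c0 → r1c1 → r1c2 → r1c3 → r2c3 → r3c3 → r3c4
Cost: 4 + 6 + 7 + 3 + 2 + 1 + 6 + 2 = 31
For comparison, the top-then-right route costs 45.

31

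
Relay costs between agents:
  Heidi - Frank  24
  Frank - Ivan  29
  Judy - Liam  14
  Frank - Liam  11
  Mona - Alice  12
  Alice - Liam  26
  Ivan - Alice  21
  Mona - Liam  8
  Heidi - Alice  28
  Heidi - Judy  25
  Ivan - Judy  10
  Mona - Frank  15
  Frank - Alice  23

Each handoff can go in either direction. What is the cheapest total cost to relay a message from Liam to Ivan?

Checking several routes:
Liam→Mona→Alice→Ivan: 8 + 12 + 21 = 41
Liam→Alice→Ivan: 26 + 21 = 47
Liam→Frank→Ivan: 11 + 29 = 40
Liam→Judy→Ivan: 14 + 10 = 24
Best route has total 24.

24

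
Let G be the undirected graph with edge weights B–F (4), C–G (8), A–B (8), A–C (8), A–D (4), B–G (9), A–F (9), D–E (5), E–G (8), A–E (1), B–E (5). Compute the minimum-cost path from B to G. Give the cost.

9

A few of the B→G routes:
B - E - G: 5 + 8 = 13
B - G: 9
B - A - E - G: 8 + 1 + 8 = 17
B - F - A - E - G: 4 + 9 + 1 + 8 = 22
Shortest: 9.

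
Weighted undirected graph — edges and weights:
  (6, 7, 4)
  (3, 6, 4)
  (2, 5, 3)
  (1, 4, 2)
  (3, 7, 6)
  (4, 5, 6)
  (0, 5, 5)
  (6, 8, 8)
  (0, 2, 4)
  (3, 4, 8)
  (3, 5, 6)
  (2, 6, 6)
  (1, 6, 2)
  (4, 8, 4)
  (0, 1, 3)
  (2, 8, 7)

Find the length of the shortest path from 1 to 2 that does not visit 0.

8

Checking several routes:
1 -> 4 -> 8 -> 2: 2 + 4 + 7 = 13
1 -> 4 -> 5 -> 2: 2 + 6 + 3 = 11
1 -> 6 -> 2: 2 + 6 = 8
The minimum is 8.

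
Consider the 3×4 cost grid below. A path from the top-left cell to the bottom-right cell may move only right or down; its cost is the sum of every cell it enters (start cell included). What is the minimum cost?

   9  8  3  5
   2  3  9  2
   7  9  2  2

Path (0,0) → (1,0) → (1,1) → (1,2) → (1,3) → (2,3): 9 + 2 + 3 + 9 + 2 + 2 = 27.
(Top row then right column would cost 29.)

27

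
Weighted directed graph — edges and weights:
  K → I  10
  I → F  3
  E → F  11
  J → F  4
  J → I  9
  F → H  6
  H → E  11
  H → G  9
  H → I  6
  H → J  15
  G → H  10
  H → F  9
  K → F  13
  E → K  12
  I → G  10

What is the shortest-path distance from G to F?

19

Some routes from G to F:
G→H→F: 10 + 9 = 19
G→H→J→F: 10 + 15 + 4 = 29
G→H→J→I→F: 10 + 15 + 9 + 3 = 37
G→H→E→F: 10 + 11 + 11 = 32
G→H→I→F: 10 + 6 + 3 = 19
Best route has total 19.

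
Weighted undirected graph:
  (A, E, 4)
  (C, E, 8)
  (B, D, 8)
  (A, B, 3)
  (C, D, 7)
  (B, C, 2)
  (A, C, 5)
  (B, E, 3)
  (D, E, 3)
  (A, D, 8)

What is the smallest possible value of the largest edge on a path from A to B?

3

A few of the A→B routes:
A→B: max(3) = 3
A→E→B: max(4, 3) = 4
A→C→B: max(5, 2) = 5
Smallest bottleneck: 3.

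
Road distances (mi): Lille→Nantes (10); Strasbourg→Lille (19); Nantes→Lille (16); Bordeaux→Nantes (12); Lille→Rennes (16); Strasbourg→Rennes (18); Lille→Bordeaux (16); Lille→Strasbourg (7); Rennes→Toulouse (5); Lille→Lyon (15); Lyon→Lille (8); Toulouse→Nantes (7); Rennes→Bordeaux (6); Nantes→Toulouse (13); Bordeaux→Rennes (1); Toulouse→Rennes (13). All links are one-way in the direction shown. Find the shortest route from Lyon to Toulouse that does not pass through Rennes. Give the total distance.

Candidate routes:
Lyon - Lille - Bordeaux - Nantes - Toulouse: 8 + 16 + 12 + 13 = 49
Lyon - Lille - Nantes - Toulouse: 8 + 10 + 13 = 31
The minimum is 31 mi.

31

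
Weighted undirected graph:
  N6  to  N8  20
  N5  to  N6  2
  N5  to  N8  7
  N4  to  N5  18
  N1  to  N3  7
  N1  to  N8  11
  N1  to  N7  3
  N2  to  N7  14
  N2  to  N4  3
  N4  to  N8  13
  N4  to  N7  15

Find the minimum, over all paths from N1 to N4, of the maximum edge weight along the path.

13

A few of the N1→N4 routes:
N1 → N7 → N4: max(3, 15) = 15
N1 → N8 → N4: max(11, 13) = 13
N1 → N7 → N2 → N4: max(3, 14, 3) = 14
The minimum achievable maximum is 13.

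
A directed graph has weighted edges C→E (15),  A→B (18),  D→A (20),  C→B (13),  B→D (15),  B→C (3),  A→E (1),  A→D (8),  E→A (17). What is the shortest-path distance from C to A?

Candidate routes:
C - B - D - A: 13 + 15 + 20 = 48
C - E - A: 15 + 17 = 32
Shortest: 32.

32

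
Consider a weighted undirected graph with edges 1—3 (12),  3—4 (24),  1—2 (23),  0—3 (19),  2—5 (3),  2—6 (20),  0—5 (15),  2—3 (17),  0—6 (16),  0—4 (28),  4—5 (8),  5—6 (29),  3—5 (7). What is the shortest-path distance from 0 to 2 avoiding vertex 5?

36

Some routes from 0 to 2 avoiding 5:
0 -> 6 -> 2: 16 + 20 = 36
0 -> 4 -> 3 -> 2: 28 + 24 + 17 = 69
0 -> 3 -> 1 -> 2: 19 + 12 + 23 = 54
0 -> 3 -> 2: 19 + 17 = 36
Best route has total 36.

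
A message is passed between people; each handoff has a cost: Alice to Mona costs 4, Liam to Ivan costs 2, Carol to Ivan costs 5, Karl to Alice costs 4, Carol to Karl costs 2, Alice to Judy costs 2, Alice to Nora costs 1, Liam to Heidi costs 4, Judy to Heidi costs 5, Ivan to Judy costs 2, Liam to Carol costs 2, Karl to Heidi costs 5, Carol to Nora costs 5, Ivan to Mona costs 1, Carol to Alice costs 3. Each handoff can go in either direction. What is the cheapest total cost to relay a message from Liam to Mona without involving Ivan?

Some routes from Liam to Mona avoiding Ivan:
Liam-Carol-Alice-Mona: 2 + 3 + 4 = 9
Liam-Carol-Nora-Alice-Mona: 2 + 5 + 1 + 4 = 12
Liam-Carol-Karl-Alice-Mona: 2 + 2 + 4 + 4 = 12
Best route has total 9.

9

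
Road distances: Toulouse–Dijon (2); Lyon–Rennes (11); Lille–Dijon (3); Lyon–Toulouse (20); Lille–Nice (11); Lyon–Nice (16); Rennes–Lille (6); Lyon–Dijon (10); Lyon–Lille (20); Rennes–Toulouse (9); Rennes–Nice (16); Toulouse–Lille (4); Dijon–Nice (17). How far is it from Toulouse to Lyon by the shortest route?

12

A few of the Toulouse→Lyon routes:
Toulouse-Lyon: 20
Toulouse-Lille-Dijon-Lyon: 4 + 3 + 10 = 17
Toulouse-Rennes-Lyon: 9 + 11 = 20
Toulouse-Dijon-Lyon: 2 + 10 = 12
Best route has total 12.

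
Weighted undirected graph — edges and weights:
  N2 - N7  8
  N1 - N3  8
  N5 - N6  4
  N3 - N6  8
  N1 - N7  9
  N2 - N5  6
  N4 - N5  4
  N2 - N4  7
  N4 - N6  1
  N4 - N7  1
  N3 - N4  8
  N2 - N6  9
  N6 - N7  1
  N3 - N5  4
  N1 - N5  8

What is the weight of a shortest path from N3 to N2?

Checking several routes:
N3→N5→N4→N2: 4 + 4 + 7 = 15
N3→N4→N2: 8 + 7 = 15
N3→N5→N6→N4→N2: 4 + 4 + 1 + 7 = 16
N3→N5→N2: 4 + 6 = 10
Shortest: 10.

10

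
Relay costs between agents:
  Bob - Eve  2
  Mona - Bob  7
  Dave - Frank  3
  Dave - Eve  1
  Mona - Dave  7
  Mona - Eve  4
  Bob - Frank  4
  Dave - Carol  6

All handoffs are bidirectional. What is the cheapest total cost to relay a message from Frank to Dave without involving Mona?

3

Candidate routes:
Frank - Bob - Eve - Dave: 4 + 2 + 1 = 7
Frank - Dave: 3
Best route has total 3.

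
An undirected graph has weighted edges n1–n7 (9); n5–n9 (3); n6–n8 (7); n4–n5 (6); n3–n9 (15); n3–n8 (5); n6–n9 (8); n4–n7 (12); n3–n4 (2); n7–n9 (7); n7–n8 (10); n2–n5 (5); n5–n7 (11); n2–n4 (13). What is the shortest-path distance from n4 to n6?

14

Checking several routes:
n4 - n3 - n9 - n6: 2 + 15 + 8 = 25
n4 - n7 - n9 - n6: 12 + 7 + 8 = 27
n4 - n7 - n8 - n6: 12 + 10 + 7 = 29
n4 - n5 - n9 - n6: 6 + 3 + 8 = 17
n4 - n2 - n5 - n9 - n6: 13 + 5 + 3 + 8 = 29
n4 - n3 - n8 - n6: 2 + 5 + 7 = 14
The minimum is 14.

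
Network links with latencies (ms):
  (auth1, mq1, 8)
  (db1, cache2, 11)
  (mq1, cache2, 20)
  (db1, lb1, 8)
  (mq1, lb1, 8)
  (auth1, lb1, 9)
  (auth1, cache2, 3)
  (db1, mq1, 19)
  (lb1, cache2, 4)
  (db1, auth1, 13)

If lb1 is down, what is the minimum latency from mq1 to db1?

Comparing a few candidate routes:
mq1 → auth1 → db1: 8 + 13 = 21
mq1 → auth1 → cache2 → db1: 8 + 3 + 11 = 22
mq1 → db1: 19
Shortest: 19 ms.

19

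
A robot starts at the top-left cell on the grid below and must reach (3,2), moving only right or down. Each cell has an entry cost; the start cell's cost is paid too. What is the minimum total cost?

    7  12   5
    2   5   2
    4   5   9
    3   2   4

Cheapest: r0c0 → r1c0 → r2c0 → r3c0 → r3c1 → r3c2
  7 + 2 + 4 + 3 + 2 + 4 = 22

22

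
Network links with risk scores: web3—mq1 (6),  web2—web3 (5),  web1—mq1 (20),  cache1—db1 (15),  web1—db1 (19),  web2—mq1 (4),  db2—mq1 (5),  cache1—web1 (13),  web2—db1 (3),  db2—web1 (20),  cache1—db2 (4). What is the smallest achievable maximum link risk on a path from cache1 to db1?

5

Comparing a few candidate routes:
cache1-db2-mq1-web3-web2-db1: max(4, 5, 6, 5, 3) = 6
cache1-web1-db2-mq1-web2-db1: max(13, 20, 5, 4, 3) = 20
cache1-web1-db2-mq1-web3-web2-db1: max(13, 20, 5, 6, 5, 3) = 20
cache1-db2-mq1-web2-db1: max(4, 5, 4, 3) = 5
cache1-db1: max(15) = 15
cache1-web1-db1: max(13, 19) = 19
Best route has worst link 5.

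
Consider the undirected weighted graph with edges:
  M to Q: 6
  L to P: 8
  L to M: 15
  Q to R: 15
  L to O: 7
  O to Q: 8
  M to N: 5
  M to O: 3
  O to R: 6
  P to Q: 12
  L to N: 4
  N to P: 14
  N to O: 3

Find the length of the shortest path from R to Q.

Checking several routes:
R→Q: 15
R→O→M→Q: 6 + 3 + 6 = 15
R→O→Q: 6 + 8 = 14
The minimum is 14.

14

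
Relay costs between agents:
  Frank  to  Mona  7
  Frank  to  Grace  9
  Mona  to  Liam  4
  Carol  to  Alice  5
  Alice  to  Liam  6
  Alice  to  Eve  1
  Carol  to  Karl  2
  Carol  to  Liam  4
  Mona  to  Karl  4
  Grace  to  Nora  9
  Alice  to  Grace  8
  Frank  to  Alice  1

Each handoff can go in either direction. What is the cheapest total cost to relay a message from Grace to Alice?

8

A few of the Grace→Alice routes:
Grace→Alice: 8
Grace→Frank→Mona→Liam→Alice: 9 + 7 + 4 + 6 = 26
Grace→Frank→Mona→Karl→Carol→Alice: 9 + 7 + 4 + 2 + 5 = 27
Grace→Frank→Alice: 9 + 1 = 10
Shortest: 8.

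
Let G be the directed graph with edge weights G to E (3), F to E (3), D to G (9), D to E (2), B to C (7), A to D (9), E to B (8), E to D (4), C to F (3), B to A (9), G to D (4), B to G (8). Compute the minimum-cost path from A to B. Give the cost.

Paths from A to B:
A - D - E - B: 9 + 2 + 8 = 19
A - D - G - E - B: 9 + 9 + 3 + 8 = 29
Best route has total 19.

19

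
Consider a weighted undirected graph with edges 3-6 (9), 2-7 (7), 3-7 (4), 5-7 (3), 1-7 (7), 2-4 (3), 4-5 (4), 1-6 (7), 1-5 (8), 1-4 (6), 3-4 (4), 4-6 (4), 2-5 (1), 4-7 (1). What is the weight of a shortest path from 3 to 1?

Comparing a few candidate routes:
3 - 4 - 1: 4 + 6 = 10
3 - 4 - 7 - 1: 4 + 1 + 7 = 12
3 - 7 - 1: 4 + 7 = 11
3 - 7 - 4 - 1: 4 + 1 + 6 = 11
Shortest: 10.

10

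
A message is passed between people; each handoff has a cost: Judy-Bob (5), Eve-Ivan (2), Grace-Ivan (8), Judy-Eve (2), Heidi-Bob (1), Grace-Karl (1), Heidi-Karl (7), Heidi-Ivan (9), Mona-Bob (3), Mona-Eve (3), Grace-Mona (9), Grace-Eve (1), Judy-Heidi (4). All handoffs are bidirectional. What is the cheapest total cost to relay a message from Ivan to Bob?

A few of the Ivan→Bob routes:
Ivan - Eve - Judy - Bob: 2 + 2 + 5 = 9
Ivan - Eve - Judy - Heidi - Bob: 2 + 2 + 4 + 1 = 9
Ivan - Eve - Mona - Bob: 2 + 3 + 3 = 8
Ivan - Grace - Eve - Mona - Bob: 8 + 1 + 3 + 3 = 15
Ivan - Eve - Grace - Karl - Heidi - Bob: 2 + 1 + 1 + 7 + 1 = 12
Ivan - Heidi - Bob: 9 + 1 = 10
Best route has total 8.

8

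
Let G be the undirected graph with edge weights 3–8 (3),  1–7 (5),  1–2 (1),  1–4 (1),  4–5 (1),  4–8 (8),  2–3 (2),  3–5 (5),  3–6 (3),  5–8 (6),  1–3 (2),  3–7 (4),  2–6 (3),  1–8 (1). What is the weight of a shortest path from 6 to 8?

Comparing a few candidate routes:
6-3-2-1-8: 3 + 2 + 1 + 1 = 7
6-2-3-1-8: 3 + 2 + 2 + 1 = 8
6-3-8: 3 + 3 = 6
6-3-1-8: 3 + 2 + 1 = 6
6-2-1-8: 3 + 1 + 1 = 5
The minimum is 5.

5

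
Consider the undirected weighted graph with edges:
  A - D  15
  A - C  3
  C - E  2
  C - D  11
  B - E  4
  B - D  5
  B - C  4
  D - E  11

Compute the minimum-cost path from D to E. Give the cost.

Checking several routes:
D → B → E: 5 + 4 = 9
D → E: 11
D → B → C → E: 5 + 4 + 2 = 11
The minimum is 9.

9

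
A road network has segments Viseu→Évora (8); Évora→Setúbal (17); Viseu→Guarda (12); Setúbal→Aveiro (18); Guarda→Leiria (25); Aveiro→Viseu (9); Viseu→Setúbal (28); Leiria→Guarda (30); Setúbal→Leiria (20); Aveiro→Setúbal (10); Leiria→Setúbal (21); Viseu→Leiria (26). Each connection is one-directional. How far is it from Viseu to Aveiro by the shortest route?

43

Paths from Viseu to Aveiro:
Viseu-Évora-Setúbal-Aveiro: 8 + 17 + 18 = 43
Viseu-Leiria-Setúbal-Aveiro: 26 + 21 + 18 = 65
Viseu-Guarda-Leiria-Setúbal-Aveiro: 12 + 25 + 21 + 18 = 76
Viseu-Setúbal-Aveiro: 28 + 18 = 46
Best route has total 43 mi.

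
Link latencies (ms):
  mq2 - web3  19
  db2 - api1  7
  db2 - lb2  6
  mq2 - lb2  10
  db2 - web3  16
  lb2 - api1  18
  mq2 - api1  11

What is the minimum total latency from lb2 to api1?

A few of the lb2→api1 routes:
lb2-db2-api1: 6 + 7 = 13
lb2-mq2-api1: 10 + 11 = 21
lb2-api1: 18
Shortest: 13 ms.

13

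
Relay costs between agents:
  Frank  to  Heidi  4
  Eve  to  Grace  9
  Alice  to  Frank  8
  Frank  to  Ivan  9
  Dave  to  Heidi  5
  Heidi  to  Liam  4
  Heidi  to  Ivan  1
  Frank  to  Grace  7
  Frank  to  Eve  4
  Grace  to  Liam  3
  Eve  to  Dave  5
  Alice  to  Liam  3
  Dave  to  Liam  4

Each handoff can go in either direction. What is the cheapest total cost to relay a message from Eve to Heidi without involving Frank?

10

Routes from Eve to Heidi avoiding Frank:
Eve -> Dave -> Liam -> Heidi: 5 + 4 + 4 = 13
Eve -> Dave -> Heidi: 5 + 5 = 10
Eve -> Grace -> Liam -> Dave -> Heidi: 9 + 3 + 4 + 5 = 21
Eve -> Grace -> Liam -> Heidi: 9 + 3 + 4 = 16
The minimum is 10.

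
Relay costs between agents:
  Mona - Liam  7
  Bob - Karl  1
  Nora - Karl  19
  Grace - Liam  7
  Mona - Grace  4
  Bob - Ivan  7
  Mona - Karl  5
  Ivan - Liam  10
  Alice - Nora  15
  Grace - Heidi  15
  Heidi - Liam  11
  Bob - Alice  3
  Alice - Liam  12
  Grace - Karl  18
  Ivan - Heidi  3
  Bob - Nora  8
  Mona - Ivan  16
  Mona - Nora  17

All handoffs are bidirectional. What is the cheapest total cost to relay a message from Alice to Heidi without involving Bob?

23

Some routes from Alice to Heidi avoiding Bob:
Alice → Liam → Ivan → Heidi: 12 + 10 + 3 = 25
Alice → Liam → Grace → Heidi: 12 + 7 + 15 = 34
Alice → Liam → Mona → Ivan → Heidi: 12 + 7 + 16 + 3 = 38
Alice → Liam → Mona → Grace → Heidi: 12 + 7 + 4 + 15 = 38
Alice → Liam → Heidi: 12 + 11 = 23
Best route has total 23.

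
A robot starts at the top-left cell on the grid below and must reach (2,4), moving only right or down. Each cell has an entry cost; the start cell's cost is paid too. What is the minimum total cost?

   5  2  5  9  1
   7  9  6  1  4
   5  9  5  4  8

31

Path (0,0) (0,1) (0,2) (1,2) (1,3) (1,4) (2,4): 5 + 2 + 5 + 6 + 1 + 4 + 8 = 31.
For comparison, the top-then-right route costs 34.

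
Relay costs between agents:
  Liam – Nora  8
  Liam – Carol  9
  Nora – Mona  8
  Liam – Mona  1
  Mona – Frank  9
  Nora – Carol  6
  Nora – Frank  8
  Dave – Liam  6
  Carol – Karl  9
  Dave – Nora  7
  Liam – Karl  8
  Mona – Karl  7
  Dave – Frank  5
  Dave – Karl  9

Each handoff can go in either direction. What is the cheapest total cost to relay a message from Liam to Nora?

Some routes from Liam to Nora:
Liam → Mona → Nora: 1 + 8 = 9
Liam → Nora: 8
Liam → Mona → Frank → Nora: 1 + 9 + 8 = 18
Liam → Carol → Nora: 9 + 6 = 15
Liam → Dave → Nora: 6 + 7 = 13
Liam → Dave → Frank → Nora: 6 + 5 + 8 = 19
The minimum is 8.

8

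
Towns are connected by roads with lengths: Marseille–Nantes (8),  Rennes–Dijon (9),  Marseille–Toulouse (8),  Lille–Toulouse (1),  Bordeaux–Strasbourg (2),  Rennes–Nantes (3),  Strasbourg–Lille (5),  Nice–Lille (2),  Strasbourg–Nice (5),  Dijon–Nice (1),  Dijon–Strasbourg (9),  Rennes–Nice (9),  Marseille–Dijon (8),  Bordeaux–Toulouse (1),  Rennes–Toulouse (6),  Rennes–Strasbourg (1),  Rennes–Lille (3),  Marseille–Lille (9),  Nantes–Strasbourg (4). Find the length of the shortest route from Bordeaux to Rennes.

Some routes from Bordeaux to Rennes:
Bordeaux-Strasbourg-Nantes-Rennes: 2 + 4 + 3 = 9
Bordeaux-Strasbourg-Lille-Rennes: 2 + 5 + 3 = 10
Bordeaux-Toulouse-Lille-Strasbourg-Rennes: 1 + 1 + 5 + 1 = 8
Bordeaux-Toulouse-Lille-Rennes: 1 + 1 + 3 = 5
Bordeaux-Toulouse-Rennes: 1 + 6 = 7
Bordeaux-Strasbourg-Rennes: 2 + 1 = 3
The minimum is 3.

3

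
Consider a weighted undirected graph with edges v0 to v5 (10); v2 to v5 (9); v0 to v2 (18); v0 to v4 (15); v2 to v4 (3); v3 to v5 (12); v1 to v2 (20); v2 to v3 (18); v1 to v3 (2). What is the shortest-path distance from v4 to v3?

21

A few of the v4→v3 routes:
v4 → v2 → v3: 3 + 18 = 21
v4 → v2 → v5 → v3: 3 + 9 + 12 = 24
v4 → v2 → v0 → v5 → v3: 3 + 18 + 10 + 12 = 43
v4 → v2 → v1 → v3: 3 + 20 + 2 = 25
v4 → v0 → v5 → v3: 15 + 10 + 12 = 37
Best route has total 21.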